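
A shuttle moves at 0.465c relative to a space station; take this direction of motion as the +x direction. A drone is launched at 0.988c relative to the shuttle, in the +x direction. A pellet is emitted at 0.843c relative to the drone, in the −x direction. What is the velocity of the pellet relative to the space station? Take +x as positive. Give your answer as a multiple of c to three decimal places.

+0.950c

Apply u = (u' + v)/(1 + u'v/c²) successively, working outward toward the space station.
Start: velocity of the shuttle relative to the space station = 0.4650c.
Compose with the drone (u' = 0.988 in the shuttle frame): u_1 = (0.988 + 0.465) / (1 + 0.988·0.465) = 1.4530/1.4594 = 0.9956.
Compose with the pellet (u' = -0.843 in the drone frame): u_2 = (-0.843 + 0.996) / (1 + (-0.843)·0.996) = 0.1526/0.1607 = 0.9496.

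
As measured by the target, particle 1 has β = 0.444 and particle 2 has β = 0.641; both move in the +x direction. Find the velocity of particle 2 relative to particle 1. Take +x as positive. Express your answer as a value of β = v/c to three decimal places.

β = +0.275

β_A = 0.444, β_B = 0.641.
Transform to A's frame with the inverse velocity-addition law: u' = (u − v)/(1 − uv/c²), taking u = β_B and v = β_A.
u' = (0.641 − 0.444) / (1 − (0.444)(0.641)) = 0.1970/0.7154 = 0.2754.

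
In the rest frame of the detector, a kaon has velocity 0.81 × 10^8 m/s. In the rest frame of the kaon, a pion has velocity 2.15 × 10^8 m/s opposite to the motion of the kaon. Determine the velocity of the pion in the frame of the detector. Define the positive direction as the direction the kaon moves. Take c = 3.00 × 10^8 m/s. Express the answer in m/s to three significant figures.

In units of c (dividing by 3.00 × 10^8 m/s): v = 0.270, u' = -0.717.
u = (u' + v)/(1 + u'v/c²):
u = (-0.717 + 0.270) / (1 + (-0.717)·0.270) = -0.4467/0.8065 = -0.5538
(Galilean addition would give -0.447c.)
Converting back: u = -0.5538 × 3.00 × 10^8 m/s.

-1.66 × 10^8 m/s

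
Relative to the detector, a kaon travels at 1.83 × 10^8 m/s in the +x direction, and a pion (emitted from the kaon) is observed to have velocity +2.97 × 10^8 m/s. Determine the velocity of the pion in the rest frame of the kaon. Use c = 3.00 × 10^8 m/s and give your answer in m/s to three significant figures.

v = 0.610c, u = 0.990c.
Invert the composition law: u' = (u − v)/(1 − uv/c²).
u' = (0.990 − 0.610) / (1 − (0.990)(0.610)) = 0.3800/0.3961 = 0.9594.
u' = 0.9594 × 3.00 × 10^8 m/s.

+2.88 × 10^8 m/s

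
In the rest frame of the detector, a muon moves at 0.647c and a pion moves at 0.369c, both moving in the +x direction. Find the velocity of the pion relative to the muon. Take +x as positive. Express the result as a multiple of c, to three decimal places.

-0.365c

β_A = 0.647, β_B = 0.369.
Transform to A's frame with the inverse velocity-addition law: u' = (u − v)/(1 − uv/c²), taking u = β_B and v = β_A.
u' = (0.369 − 0.647) / (1 − (0.647)(0.369)) = -0.2780/0.7613 = -0.3652.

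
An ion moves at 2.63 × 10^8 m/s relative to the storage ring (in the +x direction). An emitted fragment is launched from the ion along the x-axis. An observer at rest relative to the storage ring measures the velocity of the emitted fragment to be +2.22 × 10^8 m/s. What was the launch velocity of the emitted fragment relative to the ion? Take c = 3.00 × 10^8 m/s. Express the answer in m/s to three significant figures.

v = 0.877c, u = 0.740c.
Invert the composition law: u' = (u − v)/(1 − uv/c²).
u' = (0.740 − 0.877) / (1 − (0.740)(0.877)) = -0.1367/0.3513 = -0.3891.
u' = -0.3891 × 3.00 × 10^8 m/s.

-1.17 × 10^8 m/s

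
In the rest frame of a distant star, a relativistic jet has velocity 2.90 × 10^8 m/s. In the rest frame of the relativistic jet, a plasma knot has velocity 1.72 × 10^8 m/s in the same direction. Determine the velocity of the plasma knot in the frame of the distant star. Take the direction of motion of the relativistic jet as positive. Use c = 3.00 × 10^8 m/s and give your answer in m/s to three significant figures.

In units of c (dividing by 3.00 × 10^8 m/s): v = 0.967, u' = 0.573.
u = (u' + v)/(1 + u'v/c²):
u = (0.573 + 0.967) / (1 + 0.573·0.967) = 1.5400/1.5542 = 0.9908
(Galilean addition would give +1.540c, exceeding c.)
Converting back: u = 0.9908 × 3.00 × 10^8 m/s.

2.97 × 10^8 m/s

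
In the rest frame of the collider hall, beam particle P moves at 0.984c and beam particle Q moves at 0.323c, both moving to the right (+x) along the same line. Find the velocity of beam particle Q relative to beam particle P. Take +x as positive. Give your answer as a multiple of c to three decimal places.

β_A = 0.984, β_B = 0.323.
Transform to A's frame with the inverse velocity-addition law: u' = (u − v)/(1 − uv/c²), taking u = β_B and v = β_A.
u' = (0.323 − 0.984) / (1 − (0.984)(0.323)) = -0.6610/0.6822 = -0.9690.

-0.969c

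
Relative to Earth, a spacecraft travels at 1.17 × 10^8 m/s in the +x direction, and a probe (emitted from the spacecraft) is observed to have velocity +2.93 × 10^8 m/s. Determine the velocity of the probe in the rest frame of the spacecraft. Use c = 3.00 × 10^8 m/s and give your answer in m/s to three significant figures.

+2.84 × 10^8 m/s

v = 0.390c, u = 0.977c.
Invert the composition law: u' = (u − v)/(1 − uv/c²).
u' = (0.977 − 0.390) / (1 − (0.977)(0.390)) = 0.5867/0.6191 = 0.9476.
u' = 0.9476 × 3.00 × 10^8 m/s.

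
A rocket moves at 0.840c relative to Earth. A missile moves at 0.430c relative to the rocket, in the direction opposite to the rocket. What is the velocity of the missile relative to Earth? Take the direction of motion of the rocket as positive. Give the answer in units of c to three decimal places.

With v = 0.840 and u' = -0.430 (in units of c),
u = (u' + v)/(1 + u'v/c²):
u = (-0.430 + 0.840) / (1 + (-0.430)·0.840) = 0.4100/0.6388 = 0.6418
(Galilean addition would give +0.410c.)

+0.642c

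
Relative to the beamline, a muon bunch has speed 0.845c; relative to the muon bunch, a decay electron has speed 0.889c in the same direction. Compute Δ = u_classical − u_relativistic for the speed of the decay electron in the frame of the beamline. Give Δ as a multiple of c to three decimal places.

Galilean: u_cl = 0.889 + 0.845 = 1.7340.
Relativistic: u_rel = (0.889 + 0.845) / (1 + 0.889·0.845) = 1.7340/1.7512 = 0.9902.
Δ = 1.7340 − 0.9902 = 0.7438.
(The classical prediction exceeds c; the relativistic result does not.)

Δ = 0.744c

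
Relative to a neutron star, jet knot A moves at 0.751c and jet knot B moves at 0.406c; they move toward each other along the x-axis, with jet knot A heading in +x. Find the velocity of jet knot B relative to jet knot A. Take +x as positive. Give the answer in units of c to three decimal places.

-0.887c

β_A = 0.751, β_B = -0.406.
Transform to A's frame with the inverse velocity-addition law: u' = (u − v)/(1 − uv/c²), taking u = β_B and v = β_A.
u' = (-0.406 − 0.751) / (1 − (0.751)(-0.406)) = -1.1570/1.3049 = -0.8867.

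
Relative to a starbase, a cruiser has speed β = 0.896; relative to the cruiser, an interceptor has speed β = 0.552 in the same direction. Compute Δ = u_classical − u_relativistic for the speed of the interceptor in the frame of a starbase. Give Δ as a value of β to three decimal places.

Δ = 0.479

Galilean: u_cl = 0.552 + 0.896 = 1.4480.
Relativistic: u_rel = (0.552 + 0.896) / (1 + 0.552·0.896) = 1.4480/1.4946 = 0.9688.
Δ = 1.4480 − 0.9688 = 0.4792.
(The classical prediction exceeds c; the relativistic result does not.)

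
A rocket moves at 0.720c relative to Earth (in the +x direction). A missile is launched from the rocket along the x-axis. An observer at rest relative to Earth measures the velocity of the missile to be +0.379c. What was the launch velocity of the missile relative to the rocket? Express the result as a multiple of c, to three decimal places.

Invert the composition law: u' = (u − v)/(1 − uv/c²).
u' = (0.379 − 0.720) / (1 − (0.379)(0.720)) = -0.3410/0.7271 = -0.4690.

-0.469c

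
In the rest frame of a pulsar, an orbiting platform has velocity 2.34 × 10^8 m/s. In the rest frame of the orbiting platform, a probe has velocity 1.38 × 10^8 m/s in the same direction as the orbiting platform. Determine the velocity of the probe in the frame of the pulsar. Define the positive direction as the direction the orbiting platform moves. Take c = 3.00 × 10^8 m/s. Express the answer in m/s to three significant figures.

In units of c (dividing by 3.00 × 10^8 m/s): v = 0.780, u' = 0.460.
u = (u' + v)/(1 + u'v/c²):
u = (0.460 + 0.780) / (1 + 0.460·0.780) = 1.2400/1.3588 = 0.9126
(Galilean addition would give +1.240c, exceeding c.)
Converting back: u = 0.9126 × 3.00 × 10^8 m/s.

2.74 × 10^8 m/s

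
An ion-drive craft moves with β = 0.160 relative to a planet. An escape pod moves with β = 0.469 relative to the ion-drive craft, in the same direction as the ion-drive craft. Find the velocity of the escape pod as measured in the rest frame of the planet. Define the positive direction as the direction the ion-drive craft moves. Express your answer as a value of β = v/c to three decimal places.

β = 0.585

With v = 0.160 and u' = 0.469 (in units of c),
u = (u' + v)/(1 + u'v/c²):
u = (0.469 + 0.160) / (1 + 0.469·0.160) = 0.6290/1.0750 = 0.5851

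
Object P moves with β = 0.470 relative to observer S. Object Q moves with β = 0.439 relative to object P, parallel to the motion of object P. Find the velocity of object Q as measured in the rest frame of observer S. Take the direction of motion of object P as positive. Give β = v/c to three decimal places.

With v = 0.470 and u' = 0.439 (in units of c),
u = (u' + v)/(1 + u'v/c²):
u = (0.439 + 0.470) / (1 + 0.439·0.470) = 0.9090/1.2063 = 0.7535
(Galilean addition would give +0.909c.)

β = 0.754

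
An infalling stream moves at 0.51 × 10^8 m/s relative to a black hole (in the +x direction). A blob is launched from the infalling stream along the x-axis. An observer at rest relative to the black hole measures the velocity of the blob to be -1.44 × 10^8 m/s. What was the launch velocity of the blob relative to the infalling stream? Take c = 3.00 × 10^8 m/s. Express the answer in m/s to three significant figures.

-1.80 × 10^8 m/s

v = 0.170c, u = -0.480c.
Invert the composition law: u' = (u − v)/(1 − uv/c²).
u' = (-0.480 − 0.170) / (1 − (-0.480)(0.170)) = -0.6500/1.0816 = -0.6010.
u' = -0.6010 × 3.00 × 10^8 m/s.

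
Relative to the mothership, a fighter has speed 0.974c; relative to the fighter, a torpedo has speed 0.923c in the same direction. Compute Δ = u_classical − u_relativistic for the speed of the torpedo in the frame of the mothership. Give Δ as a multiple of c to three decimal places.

Δ = 0.898c

Galilean: u_cl = 0.923 + 0.974 = 1.8970.
Relativistic: u_rel = (0.923 + 0.974) / (1 + 0.923·0.974) = 1.8970/1.8990 = 0.9989.
Δ = 1.8970 − 0.9989 = 0.8981.
(The classical prediction exceeds c; the relativistic result does not.)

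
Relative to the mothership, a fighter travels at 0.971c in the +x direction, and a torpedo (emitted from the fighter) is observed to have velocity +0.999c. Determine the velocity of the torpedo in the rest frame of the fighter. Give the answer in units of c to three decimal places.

+0.934c

Invert the composition law: u' = (u − v)/(1 − uv/c²).
u' = (0.999 − 0.971) / (1 − (0.999)(0.971)) = 0.0280/0.0300 = 0.9342.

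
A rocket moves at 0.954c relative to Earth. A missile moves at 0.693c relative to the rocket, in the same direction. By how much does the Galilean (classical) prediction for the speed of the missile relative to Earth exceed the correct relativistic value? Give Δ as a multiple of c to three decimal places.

Δ = 0.656c

Galilean: u_cl = 0.693 + 0.954 = 1.6470.
Relativistic: u_rel = (0.693 + 0.954) / (1 + 0.693·0.954) = 1.6470/1.6611 = 0.9915.
Δ = 1.6470 − 0.9915 = 0.6555.
(The classical prediction exceeds c; the relativistic result does not.)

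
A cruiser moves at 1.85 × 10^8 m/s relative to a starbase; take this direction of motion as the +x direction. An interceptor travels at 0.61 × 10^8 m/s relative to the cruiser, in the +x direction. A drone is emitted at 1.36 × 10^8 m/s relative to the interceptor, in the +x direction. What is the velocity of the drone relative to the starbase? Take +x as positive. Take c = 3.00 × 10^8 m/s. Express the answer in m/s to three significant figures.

2.67 × 10^8 m/s

Apply u = (u' + v)/(1 + u'v/c²) successively, working outward toward the starbase.
(Dividing each given speed by c = 3.00 × 10^8 m/s to work in units of c.)
Start: velocity of the cruiser relative to the starbase = 0.6167c.
Compose with the interceptor (u' = 0.203 in the cruiser frame): u_1 = (0.203 + 0.617) / (1 + 0.203·0.617) = 0.8200/1.1254 = 0.7286.
Compose with the drone (u' = 0.453 in the interceptor frame): u_2 = (0.453 + 0.729) / (1 + 0.453·0.729) = 1.1820/1.3303 = 0.8885.
So u = 0.8885 × 3.00 × 10^8 m/s.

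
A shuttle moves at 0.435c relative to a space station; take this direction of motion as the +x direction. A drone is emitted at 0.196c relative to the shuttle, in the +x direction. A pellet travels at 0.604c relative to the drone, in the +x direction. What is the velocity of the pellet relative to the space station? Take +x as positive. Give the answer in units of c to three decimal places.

0.877c

Apply u = (u' + v)/(1 + u'v/c²) successively, working outward toward the space station.
Start: velocity of the shuttle relative to the space station = 0.4350c.
Compose with the drone (u' = 0.196 in the shuttle frame): u_1 = (0.196 + 0.435) / (1 + 0.196·0.435) = 0.6310/1.0853 = 0.5814.
Compose with the pellet (u' = 0.604 in the drone frame): u_2 = (0.604 + 0.581) / (1 + 0.604·0.581) = 1.1854/1.3512 = 0.8773.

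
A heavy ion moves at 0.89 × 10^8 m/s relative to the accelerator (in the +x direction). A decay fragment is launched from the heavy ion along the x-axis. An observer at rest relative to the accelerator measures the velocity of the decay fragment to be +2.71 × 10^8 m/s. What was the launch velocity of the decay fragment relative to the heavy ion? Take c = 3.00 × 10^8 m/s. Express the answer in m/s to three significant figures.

+2.49 × 10^8 m/s

v = 0.297c, u = 0.903c.
Invert the composition law: u' = (u − v)/(1 − uv/c²).
u' = (0.903 − 0.297) / (1 − (0.903)(0.297)) = 0.6067/0.7320 = 0.8288.
u' = 0.8288 × 3.00 × 10^8 m/s.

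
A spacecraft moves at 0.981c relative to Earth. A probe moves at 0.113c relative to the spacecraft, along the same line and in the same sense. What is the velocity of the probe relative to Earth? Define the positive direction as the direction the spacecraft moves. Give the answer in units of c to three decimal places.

With v = 0.981 and u' = 0.113 (in units of c),
u = (u' + v)/(1 + u'v/c²):
u = (0.113 + 0.981) / (1 + 0.113·0.981) = 1.0940/1.1109 = 0.9848
(Galilean addition would give +1.094c, exceeding c.)

0.985c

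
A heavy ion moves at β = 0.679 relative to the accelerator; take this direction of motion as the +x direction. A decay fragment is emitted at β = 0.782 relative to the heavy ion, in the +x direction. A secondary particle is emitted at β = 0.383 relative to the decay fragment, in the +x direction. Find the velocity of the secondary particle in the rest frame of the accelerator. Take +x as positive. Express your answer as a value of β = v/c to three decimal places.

β = 0.979

Apply u = (u' + v)/(1 + u'v/c²) successively, working outward toward the accelerator.
Start: velocity of the heavy ion relative to the accelerator = 0.6790c.
Compose with the decay fragment (u' = 0.782 in the heavy ion frame): u_1 = (0.782 + 0.679) / (1 + 0.782·0.679) = 1.4610/1.5310 = 0.9543.
Compose with the secondary particle (u' = 0.383 in the decay fragment frame): u_2 = (0.383 + 0.954) / (1 + 0.383·0.954) = 1.3373/1.3655 = 0.9793.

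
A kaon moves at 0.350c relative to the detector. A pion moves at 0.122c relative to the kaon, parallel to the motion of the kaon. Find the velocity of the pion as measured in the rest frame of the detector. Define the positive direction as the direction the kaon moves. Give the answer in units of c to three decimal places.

With v = 0.350 and u' = 0.122 (in units of c),
u = (u' + v)/(1 + u'v/c²):
u = (0.122 + 0.350) / (1 + 0.122·0.350) = 0.4720/1.0427 = 0.4527
(Galilean addition would give +0.472c.)

0.453c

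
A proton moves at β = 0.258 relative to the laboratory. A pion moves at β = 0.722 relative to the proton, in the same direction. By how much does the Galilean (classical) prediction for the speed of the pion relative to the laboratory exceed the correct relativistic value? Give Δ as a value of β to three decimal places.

Δ = 0.154

Galilean: u_cl = 0.722 + 0.258 = 0.9800.
Relativistic: u_rel = (0.722 + 0.258) / (1 + 0.722·0.258) = 0.9800/1.1863 = 0.8261.
Δ = 0.9800 − 0.8261 = 0.1539.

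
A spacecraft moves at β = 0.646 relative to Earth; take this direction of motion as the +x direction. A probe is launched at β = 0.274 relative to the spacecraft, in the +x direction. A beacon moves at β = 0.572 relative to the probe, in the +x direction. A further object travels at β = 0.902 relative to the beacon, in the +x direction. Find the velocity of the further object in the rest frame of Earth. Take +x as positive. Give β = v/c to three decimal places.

β = 0.997

Apply u = (u' + v)/(1 + u'v/c²) successively, working outward toward Earth.
Start: velocity of the spacecraft relative to Earth = 0.6460c.
Compose with the probe (u' = 0.274 in the spacecraft frame): u_1 = (0.274 + 0.646) / (1 + 0.274·0.646) = 0.9200/1.1770 = 0.7816.
Compose with the beacon (u' = 0.572 in the probe frame): u_2 = (0.572 + 0.782) / (1 + 0.572·0.782) = 1.3536/1.4471 = 0.9354.
Compose with the further object (u' = 0.902 in the beacon frame): u_3 = (0.902 + 0.935) / (1 + 0.902·0.935) = 1.8374/1.8437 = 0.9966.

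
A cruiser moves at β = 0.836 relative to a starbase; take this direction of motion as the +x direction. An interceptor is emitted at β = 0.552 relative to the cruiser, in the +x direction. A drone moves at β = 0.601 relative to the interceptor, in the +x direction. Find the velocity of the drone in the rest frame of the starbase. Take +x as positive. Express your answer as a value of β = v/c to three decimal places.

Apply u = (u' + v)/(1 + u'v/c²) successively, working outward toward the starbase.
Start: velocity of the cruiser relative to the starbase = 0.8360c.
Compose with the interceptor (u' = 0.552 in the cruiser frame): u_1 = (0.552 + 0.836) / (1 + 0.552·0.836) = 1.3880/1.4615 = 0.9497.
Compose with the drone (u' = 0.601 in the interceptor frame): u_2 = (0.601 + 0.950) / (1 + 0.601·0.950) = 1.5507/1.5708 = 0.9872.

β = 0.987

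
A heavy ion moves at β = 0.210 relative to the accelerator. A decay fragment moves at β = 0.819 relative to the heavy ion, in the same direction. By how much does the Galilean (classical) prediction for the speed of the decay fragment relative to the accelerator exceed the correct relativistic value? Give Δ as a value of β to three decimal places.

Galilean: u_cl = 0.819 + 0.210 = 1.0290.
Relativistic: u_rel = (0.819 + 0.210) / (1 + 0.819·0.210) = 1.0290/1.1720 = 0.8780.
Δ = 1.0290 − 0.8780 = 0.1510.
(The classical prediction exceeds c; the relativistic result does not.)

Δ = 0.151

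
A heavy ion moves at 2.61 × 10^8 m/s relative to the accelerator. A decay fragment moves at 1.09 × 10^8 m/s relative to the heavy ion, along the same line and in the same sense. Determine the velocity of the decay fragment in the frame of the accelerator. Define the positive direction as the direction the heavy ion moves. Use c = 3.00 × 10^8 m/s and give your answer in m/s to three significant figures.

2.81 × 10^8 m/s

In units of c (dividing by 3.00 × 10^8 m/s): v = 0.870, u' = 0.363.
u = (u' + v)/(1 + u'v/c²):
u = (0.363 + 0.870) / (1 + 0.363·0.870) = 1.2333/1.3161 = 0.9371
Converting back: u = 0.9371 × 3.00 × 10^8 m/s.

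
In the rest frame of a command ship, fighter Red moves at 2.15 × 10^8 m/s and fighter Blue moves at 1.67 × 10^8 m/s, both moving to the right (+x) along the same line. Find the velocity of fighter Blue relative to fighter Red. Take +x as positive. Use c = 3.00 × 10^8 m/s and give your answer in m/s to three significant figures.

-7.99 × 10^7 m/s

β_A = 0.717, β_B = 0.557 (dividing each by c = 3.00 × 10^8 m/s).
Transform to A's frame with the inverse velocity-addition law: u' = (u − v)/(1 − uv/c²), taking u = β_B and v = β_A.
u' = (0.557 − 0.717) / (1 − (0.717)(0.557)) = -0.1600/0.6011 = -0.2662.
u' = -0.2662 × 3.00 × 10^8 m/s.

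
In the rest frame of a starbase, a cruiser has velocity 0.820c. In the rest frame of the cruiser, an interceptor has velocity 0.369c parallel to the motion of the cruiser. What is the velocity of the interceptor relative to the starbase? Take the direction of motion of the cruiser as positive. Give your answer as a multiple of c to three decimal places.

With v = 0.820 and u' = 0.369 (in units of c),
u = (u' + v)/(1 + u'v/c²):
u = (0.369 + 0.820) / (1 + 0.369·0.820) = 1.1890/1.3026 = 0.9128
(Galilean addition would give +1.189c, exceeding c.)

0.913c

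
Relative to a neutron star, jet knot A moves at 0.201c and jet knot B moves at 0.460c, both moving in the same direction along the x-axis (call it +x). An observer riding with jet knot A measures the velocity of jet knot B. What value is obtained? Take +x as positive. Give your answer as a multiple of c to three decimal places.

β_A = 0.201, β_B = 0.460.
Transform to A's frame with the inverse velocity-addition law: u' = (u − v)/(1 − uv/c²), taking u = β_B and v = β_A.
u' = (0.460 − 0.201) / (1 − (0.201)(0.460)) = 0.2590/0.9075 = 0.2854.

+0.285c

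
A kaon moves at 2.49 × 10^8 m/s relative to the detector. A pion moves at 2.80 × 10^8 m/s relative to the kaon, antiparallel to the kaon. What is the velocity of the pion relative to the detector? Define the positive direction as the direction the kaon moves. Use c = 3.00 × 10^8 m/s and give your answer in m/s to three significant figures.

In units of c (dividing by 3.00 × 10^8 m/s): v = 0.830, u' = -0.933.
u = (u' + v)/(1 + u'v/c²):
u = (-0.933 + 0.830) / (1 + (-0.933)·0.830) = -0.1033/0.2253 = -0.4586
Converting back: u = -0.4586 × 3.00 × 10^8 m/s.

-1.38 × 10^8 m/s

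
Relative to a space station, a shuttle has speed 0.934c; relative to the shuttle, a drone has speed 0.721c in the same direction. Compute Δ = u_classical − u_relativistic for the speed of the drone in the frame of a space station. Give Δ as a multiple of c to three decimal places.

Galilean: u_cl = 0.721 + 0.934 = 1.6550.
Relativistic: u_rel = (0.721 + 0.934) / (1 + 0.721·0.934) = 1.6550/1.6734 = 0.9890.
Δ = 1.6550 − 0.9890 = 0.6660.
(The classical prediction exceeds c; the relativistic result does not.)

Δ = 0.666c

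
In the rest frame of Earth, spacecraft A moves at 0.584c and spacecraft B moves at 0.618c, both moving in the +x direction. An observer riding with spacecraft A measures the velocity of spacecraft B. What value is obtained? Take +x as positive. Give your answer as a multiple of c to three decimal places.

β_A = 0.584, β_B = 0.618.
Transform to A's frame with the inverse velocity-addition law: u' = (u − v)/(1 − uv/c²), taking u = β_B and v = β_A.
u' = (0.618 − 0.584) / (1 − (0.584)(0.618)) = 0.0340/0.6391 = 0.0532.

+0.053c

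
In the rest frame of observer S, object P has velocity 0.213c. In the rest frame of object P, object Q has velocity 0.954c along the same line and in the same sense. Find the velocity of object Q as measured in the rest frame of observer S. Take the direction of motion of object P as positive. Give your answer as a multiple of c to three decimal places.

0.970c

With v = 0.213 and u' = 0.954 (in units of c),
u = (u' + v)/(1 + u'v/c²):
u = (0.954 + 0.213) / (1 + 0.954·0.213) = 1.1670/1.2032 = 0.9699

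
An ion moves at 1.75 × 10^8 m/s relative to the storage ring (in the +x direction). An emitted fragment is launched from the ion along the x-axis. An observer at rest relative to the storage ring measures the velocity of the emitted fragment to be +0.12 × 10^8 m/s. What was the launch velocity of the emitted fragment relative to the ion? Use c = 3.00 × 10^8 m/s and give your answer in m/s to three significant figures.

-1.67 × 10^8 m/s

v = 0.583c, u = 0.040c.
Invert the composition law: u' = (u − v)/(1 − uv/c²).
u' = (0.040 − 0.583) / (1 − (0.040)(0.583)) = -0.5433/0.9767 = -0.5563.
u' = -0.5563 × 3.00 × 10^8 m/s.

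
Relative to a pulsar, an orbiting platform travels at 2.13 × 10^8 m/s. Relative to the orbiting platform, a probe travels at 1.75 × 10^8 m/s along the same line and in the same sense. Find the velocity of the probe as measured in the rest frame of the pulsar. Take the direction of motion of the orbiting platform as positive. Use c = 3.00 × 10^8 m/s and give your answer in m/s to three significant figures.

2.74 × 10^8 m/s

In units of c (dividing by 3.00 × 10^8 m/s): v = 0.710, u' = 0.583.
u = (u' + v)/(1 + u'v/c²):
u = (0.583 + 0.710) / (1 + 0.583·0.710) = 1.2933/1.4142 = 0.9146
(Galilean addition would give +1.293c, exceeding c.)
Converting back: u = 0.9146 × 3.00 × 10^8 m/s.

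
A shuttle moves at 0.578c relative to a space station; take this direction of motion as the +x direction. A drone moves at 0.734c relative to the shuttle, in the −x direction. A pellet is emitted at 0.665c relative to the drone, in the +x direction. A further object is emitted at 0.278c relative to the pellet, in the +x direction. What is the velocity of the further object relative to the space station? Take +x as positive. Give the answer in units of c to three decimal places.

Apply u = (u' + v)/(1 + u'v/c²) successively, working outward toward the space station.
Start: velocity of the shuttle relative to the space station = 0.5780c.
Compose with the drone (u' = -0.734 in the shuttle frame): u_1 = (-0.734 + 0.578) / (1 + (-0.734)·0.578) = -0.1560/0.5757 = -0.2710.
Compose with the pellet (u' = 0.665 in the drone frame): u_2 = (0.665 + (-0.271)) / (1 + 0.665·(-0.271)) = 0.3940/0.8198 = 0.4807.
Compose with the further object (u' = 0.278 in the pellet frame): u_3 = (0.278 + 0.481) / (1 + 0.278·0.481) = 0.7587/1.1336 = 0.6692.

+0.669c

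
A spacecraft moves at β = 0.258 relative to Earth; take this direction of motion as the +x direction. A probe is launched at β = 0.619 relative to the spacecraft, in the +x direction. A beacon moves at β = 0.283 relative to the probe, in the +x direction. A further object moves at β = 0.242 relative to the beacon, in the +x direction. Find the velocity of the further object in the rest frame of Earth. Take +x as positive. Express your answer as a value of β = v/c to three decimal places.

Apply u = (u' + v)/(1 + u'v/c²) successively, working outward toward Earth.
Start: velocity of the spacecraft relative to Earth = 0.2580c.
Compose with the probe (u' = 0.619 in the spacecraft frame): u_1 = (0.619 + 0.258) / (1 + 0.619·0.258) = 0.8770/1.1597 = 0.7562.
Compose with the beacon (u' = 0.283 in the probe frame): u_2 = (0.283 + 0.756) / (1 + 0.283·0.756) = 1.0392/1.2140 = 0.8560.
Compose with the further object (u' = 0.242 in the beacon frame): u_3 = (0.242 + 0.856) / (1 + 0.242·0.856) = 1.0980/1.2072 = 0.9096.

β = 0.910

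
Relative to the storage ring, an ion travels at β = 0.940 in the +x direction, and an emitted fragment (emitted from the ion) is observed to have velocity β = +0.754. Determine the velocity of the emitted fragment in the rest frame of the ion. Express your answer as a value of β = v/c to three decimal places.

β = -0.639

Invert the composition law: u' = (u − v)/(1 − uv/c²).
u' = (0.754 − 0.940) / (1 − (0.754)(0.940)) = -0.1860/0.2912 = -0.6386.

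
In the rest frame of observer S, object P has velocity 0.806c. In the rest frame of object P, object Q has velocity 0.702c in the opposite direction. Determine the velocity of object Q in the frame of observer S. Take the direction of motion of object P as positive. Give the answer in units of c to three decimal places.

+0.240c

With v = 0.806 and u' = -0.702 (in units of c),
u = (u' + v)/(1 + u'v/c²):
u = (-0.702 + 0.806) / (1 + (-0.702)·0.806) = 0.1040/0.4342 = 0.2395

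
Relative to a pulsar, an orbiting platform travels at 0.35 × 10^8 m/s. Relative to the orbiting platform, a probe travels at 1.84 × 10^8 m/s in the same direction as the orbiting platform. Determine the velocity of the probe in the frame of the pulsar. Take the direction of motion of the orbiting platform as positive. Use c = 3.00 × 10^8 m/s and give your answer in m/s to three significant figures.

2.04 × 10^8 m/s

In units of c (dividing by 3.00 × 10^8 m/s): v = 0.117, u' = 0.613.
u = (u' + v)/(1 + u'v/c²):
u = (0.613 + 0.117) / (1 + 0.613·0.117) = 0.7300/1.0716 = 0.6813
(Galilean addition would give +0.730c.)
Converting back: u = 0.6813 × 3.00 × 10^8 m/s.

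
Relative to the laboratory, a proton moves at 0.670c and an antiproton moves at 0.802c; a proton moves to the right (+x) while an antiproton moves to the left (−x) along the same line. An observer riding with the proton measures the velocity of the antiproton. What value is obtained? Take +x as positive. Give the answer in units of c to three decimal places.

β_A = 0.670, β_B = -0.802.
Transform to A's frame with the inverse velocity-addition law: u' = (u − v)/(1 − uv/c²), taking u = β_B and v = β_A.
u' = (-0.802 − 0.670) / (1 − (0.670)(-0.802)) = -1.4720/1.5373 = -0.9575.

-0.957c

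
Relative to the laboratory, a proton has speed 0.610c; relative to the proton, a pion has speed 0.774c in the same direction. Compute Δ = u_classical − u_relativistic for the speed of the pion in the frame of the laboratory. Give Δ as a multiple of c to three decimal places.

Galilean: u_cl = 0.774 + 0.610 = 1.3840.
Relativistic: u_rel = (0.774 + 0.610) / (1 + 0.774·0.610) = 1.3840/1.4721 = 0.9401.
Δ = 1.3840 − 0.9401 = 0.4439.
(The classical prediction exceeds c; the relativistic result does not.)

Δ = 0.444c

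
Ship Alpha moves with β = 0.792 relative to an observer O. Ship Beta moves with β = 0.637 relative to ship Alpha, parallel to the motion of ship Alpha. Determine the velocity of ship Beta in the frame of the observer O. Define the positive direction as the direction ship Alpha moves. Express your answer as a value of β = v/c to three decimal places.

β = 0.950

With v = 0.792 and u' = 0.637 (in units of c),
u = (u' + v)/(1 + u'v/c²):
u = (0.637 + 0.792) / (1 + 0.637·0.792) = 1.4290/1.5045 = 0.9498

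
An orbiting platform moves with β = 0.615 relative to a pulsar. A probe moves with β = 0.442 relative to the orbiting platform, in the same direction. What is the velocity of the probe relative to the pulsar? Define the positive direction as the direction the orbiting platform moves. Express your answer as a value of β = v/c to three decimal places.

β = 0.831

With v = 0.615 and u' = 0.442 (in units of c),
u = (u' + v)/(1 + u'v/c²):
u = (0.442 + 0.615) / (1 + 0.442·0.615) = 1.0570/1.2718 = 0.8311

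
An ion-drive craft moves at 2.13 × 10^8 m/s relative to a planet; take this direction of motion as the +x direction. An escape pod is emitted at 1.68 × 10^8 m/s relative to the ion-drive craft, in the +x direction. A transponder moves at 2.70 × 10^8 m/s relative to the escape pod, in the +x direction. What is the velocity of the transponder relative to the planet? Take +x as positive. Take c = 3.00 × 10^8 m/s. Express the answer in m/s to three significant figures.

2.98 × 10^8 m/s

Apply u = (u' + v)/(1 + u'v/c²) successively, working outward toward the planet.
(Dividing each given speed by c = 3.00 × 10^8 m/s to work in units of c.)
Start: velocity of the ion-drive craft relative to the planet = 0.7100c.
Compose with the escape pod (u' = 0.560 in the ion-drive craft frame): u_1 = (0.560 + 0.710) / (1 + 0.560·0.710) = 1.2700/1.3976 = 0.9087.
Compose with the transponder (u' = 0.900 in the escape pod frame): u_2 = (0.900 + 0.909) / (1 + 0.900·0.909) = 1.8087/1.8178 = 0.9950.
So u = 0.9950 × 3.00 × 10^8 m/s.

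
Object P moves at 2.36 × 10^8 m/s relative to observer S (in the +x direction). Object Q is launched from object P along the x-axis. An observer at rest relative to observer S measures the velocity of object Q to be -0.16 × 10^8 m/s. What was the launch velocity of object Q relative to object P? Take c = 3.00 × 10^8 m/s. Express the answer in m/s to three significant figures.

-2.42 × 10^8 m/s

v = 0.787c, u = -0.053c.
Invert the composition law: u' = (u − v)/(1 − uv/c²).
u' = (-0.053 − 0.787) / (1 − (-0.053)(0.787)) = -0.8400/1.0420 = -0.8062.
u' = -0.8062 × 3.00 × 10^8 m/s.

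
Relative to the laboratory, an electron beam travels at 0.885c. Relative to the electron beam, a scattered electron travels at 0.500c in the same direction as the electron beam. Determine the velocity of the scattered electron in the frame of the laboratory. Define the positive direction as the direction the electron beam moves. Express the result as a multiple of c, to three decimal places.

0.960c

With v = 0.885 and u' = 0.500 (in units of c),
u = (u' + v)/(1 + u'v/c²):
u = (0.500 + 0.885) / (1 + 0.500·0.885) = 1.3850/1.4425 = 0.9601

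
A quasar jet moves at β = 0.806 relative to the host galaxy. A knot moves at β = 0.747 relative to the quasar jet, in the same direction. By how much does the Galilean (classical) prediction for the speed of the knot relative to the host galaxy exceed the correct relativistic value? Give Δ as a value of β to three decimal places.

Δ = 0.584

Galilean: u_cl = 0.747 + 0.806 = 1.5530.
Relativistic: u_rel = (0.747 + 0.806) / (1 + 0.747·0.806) = 1.5530/1.6021 = 0.9694.
Δ = 1.5530 − 0.9694 = 0.5836.
(The classical prediction exceeds c; the relativistic result does not.)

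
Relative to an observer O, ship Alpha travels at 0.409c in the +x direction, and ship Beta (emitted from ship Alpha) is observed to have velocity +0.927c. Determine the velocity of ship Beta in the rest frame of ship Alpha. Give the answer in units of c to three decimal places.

Invert the composition law: u' = (u − v)/(1 − uv/c²).
u' = (0.927 − 0.409) / (1 − (0.927)(0.409)) = 0.5180/0.6209 = 0.8343.

+0.834c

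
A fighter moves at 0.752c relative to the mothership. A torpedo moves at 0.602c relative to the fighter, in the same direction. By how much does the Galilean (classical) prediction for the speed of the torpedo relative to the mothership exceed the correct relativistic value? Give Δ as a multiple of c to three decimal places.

Galilean: u_cl = 0.602 + 0.752 = 1.3540.
Relativistic: u_rel = (0.602 + 0.752) / (1 + 0.602·0.752) = 1.3540/1.4527 = 0.9321.
Δ = 1.3540 − 0.9321 = 0.4219.
(The classical prediction exceeds c; the relativistic result does not.)

Δ = 0.422c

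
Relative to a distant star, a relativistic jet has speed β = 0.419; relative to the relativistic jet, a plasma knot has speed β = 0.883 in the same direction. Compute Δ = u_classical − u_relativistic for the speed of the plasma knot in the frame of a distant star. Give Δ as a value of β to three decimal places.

Galilean: u_cl = 0.883 + 0.419 = 1.3020.
Relativistic: u_rel = (0.883 + 0.419) / (1 + 0.883·0.419) = 1.3020/1.3700 = 0.9504.
Δ = 1.3020 − 0.9504 = 0.3516.
(The classical prediction exceeds c; the relativistic result does not.)

Δ = 0.352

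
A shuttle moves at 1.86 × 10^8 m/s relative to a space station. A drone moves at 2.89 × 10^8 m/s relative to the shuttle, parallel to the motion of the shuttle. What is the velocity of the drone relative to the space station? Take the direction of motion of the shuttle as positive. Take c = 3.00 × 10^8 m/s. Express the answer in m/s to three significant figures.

In units of c (dividing by 3.00 × 10^8 m/s): v = 0.620, u' = 0.963.
u = (u' + v)/(1 + u'v/c²):
u = (0.963 + 0.620) / (1 + 0.963·0.620) = 1.5833/1.5973 = 0.9913
Converting back: u = 0.9913 × 3.00 × 10^8 m/s.

2.97 × 10^8 m/s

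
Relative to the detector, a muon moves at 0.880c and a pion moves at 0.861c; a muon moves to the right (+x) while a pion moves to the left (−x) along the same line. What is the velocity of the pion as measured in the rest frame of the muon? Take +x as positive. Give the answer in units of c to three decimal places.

β_A = 0.880, β_B = -0.861.
Transform to A's frame with the inverse velocity-addition law: u' = (u − v)/(1 − uv/c²), taking u = β_B and v = β_A.
u' = (-0.861 − 0.880) / (1 − (0.880)(-0.861)) = -1.7410/1.7577 = -0.9905.

-0.991c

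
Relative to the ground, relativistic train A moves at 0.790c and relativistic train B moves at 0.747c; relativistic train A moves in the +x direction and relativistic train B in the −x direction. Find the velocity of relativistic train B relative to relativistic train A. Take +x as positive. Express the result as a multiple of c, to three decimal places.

β_A = 0.790, β_B = -0.747.
Transform to A's frame with the inverse velocity-addition law: u' = (u − v)/(1 − uv/c²), taking u = β_B and v = β_A.
u' = (-0.747 − 0.790) / (1 − (0.790)(-0.747)) = -1.5370/1.5901 = -0.9666.

-0.967c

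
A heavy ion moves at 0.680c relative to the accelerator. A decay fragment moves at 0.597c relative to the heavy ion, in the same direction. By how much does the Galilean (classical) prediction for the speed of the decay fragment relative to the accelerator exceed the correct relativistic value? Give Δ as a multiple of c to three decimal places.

Δ = 0.369c

Galilean: u_cl = 0.597 + 0.680 = 1.2770.
Relativistic: u_rel = (0.597 + 0.680) / (1 + 0.597·0.680) = 1.2770/1.4060 = 0.9083.
Δ = 1.2770 − 0.9083 = 0.3687.
(The classical prediction exceeds c; the relativistic result does not.)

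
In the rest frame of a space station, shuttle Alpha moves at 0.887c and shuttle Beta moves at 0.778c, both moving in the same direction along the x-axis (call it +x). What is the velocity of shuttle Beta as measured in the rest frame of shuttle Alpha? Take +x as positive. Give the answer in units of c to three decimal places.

-0.352c

β_A = 0.887, β_B = 0.778.
Transform to A's frame with the inverse velocity-addition law: u' = (u − v)/(1 − uv/c²), taking u = β_B and v = β_A.
u' = (0.778 − 0.887) / (1 − (0.887)(0.778)) = -0.1090/0.3099 = -0.3517.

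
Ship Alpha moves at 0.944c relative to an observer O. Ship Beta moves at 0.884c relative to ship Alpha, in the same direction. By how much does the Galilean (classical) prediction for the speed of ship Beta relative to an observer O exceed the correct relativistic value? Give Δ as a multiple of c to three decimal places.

Δ = 0.832c

Galilean: u_cl = 0.884 + 0.944 = 1.8280.
Relativistic: u_rel = (0.884 + 0.944) / (1 + 0.884·0.944) = 1.8280/1.8345 = 0.9965.
Δ = 1.8280 − 0.9965 = 0.8315.
(The classical prediction exceeds c; the relativistic result does not.)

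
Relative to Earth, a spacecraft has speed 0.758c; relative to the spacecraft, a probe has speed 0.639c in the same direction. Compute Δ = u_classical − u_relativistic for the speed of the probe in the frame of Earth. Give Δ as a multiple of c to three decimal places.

Galilean: u_cl = 0.639 + 0.758 = 1.3970.
Relativistic: u_rel = (0.639 + 0.758) / (1 + 0.639·0.758) = 1.3970/1.4844 = 0.9411.
Δ = 1.3970 − 0.9411 = 0.4559.
(The classical prediction exceeds c; the relativistic result does not.)

Δ = 0.456c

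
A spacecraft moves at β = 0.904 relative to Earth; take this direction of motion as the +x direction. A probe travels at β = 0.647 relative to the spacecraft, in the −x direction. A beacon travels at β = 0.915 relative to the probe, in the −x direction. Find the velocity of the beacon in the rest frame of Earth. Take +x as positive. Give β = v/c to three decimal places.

Apply u = (u' + v)/(1 + u'v/c²) successively, working outward toward Earth.
Start: velocity of the spacecraft relative to Earth = 0.9040c.
Compose with the probe (u' = -0.647 in the spacecraft frame): u_1 = (-0.647 + 0.904) / (1 + (-0.647)·0.904) = 0.2570/0.4151 = 0.6191.
Compose with the beacon (u' = -0.915 in the probe frame): u_2 = (-0.915 + 0.619) / (1 + (-0.915)·0.619) = -0.2959/0.4335 = -0.6825.

β = -0.683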